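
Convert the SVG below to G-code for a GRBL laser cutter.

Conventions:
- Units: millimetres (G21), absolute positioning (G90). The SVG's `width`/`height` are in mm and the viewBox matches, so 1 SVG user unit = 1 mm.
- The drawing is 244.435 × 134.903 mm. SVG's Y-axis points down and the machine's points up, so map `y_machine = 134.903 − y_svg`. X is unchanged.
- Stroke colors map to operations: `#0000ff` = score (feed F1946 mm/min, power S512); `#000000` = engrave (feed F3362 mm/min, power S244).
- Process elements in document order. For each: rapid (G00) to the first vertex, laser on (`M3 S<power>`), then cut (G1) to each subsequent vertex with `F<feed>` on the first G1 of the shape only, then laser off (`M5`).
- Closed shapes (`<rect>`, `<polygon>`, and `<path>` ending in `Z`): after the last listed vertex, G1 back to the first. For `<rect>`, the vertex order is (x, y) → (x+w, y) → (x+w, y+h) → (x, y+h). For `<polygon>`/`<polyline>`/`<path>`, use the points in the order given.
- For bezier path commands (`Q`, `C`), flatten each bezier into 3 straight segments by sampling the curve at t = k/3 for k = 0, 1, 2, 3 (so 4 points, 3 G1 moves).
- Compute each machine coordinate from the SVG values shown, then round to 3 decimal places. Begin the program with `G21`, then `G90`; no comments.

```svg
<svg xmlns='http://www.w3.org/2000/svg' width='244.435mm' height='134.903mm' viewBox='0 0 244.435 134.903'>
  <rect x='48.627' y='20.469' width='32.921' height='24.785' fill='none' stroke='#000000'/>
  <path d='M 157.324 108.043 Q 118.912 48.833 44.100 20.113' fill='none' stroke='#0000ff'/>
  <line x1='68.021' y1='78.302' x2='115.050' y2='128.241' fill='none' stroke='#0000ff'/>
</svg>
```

G21
G90
G00 X48.627 Y114.434
M3 S244
G1 X81.548 Y114.434 F3362
G1 X81.548 Y89.649
G1 X48.627 Y89.649
G1 X48.627 Y114.434
M5
G00 X157.324 Y26.860
M3 S512
G1 X127.672 Y62.946 F1946
G1 X89.930 Y92.256
G1 X44.100 Y114.790
M5
G00 X68.021 Y56.601
M3 S512
G1 X115.050 Y6.662 F1946
M5

Since the viewBox matches the mm dimensions, user units are millimetres directly. The only transform is the Y-flip y_m = 134.903 − y_svg.

Shape 1 is a rectangle drawn with `<rect>`. Its stroke #000000 means engrave at S244, F3362. After flipping Y the toolpath is (48.627,114.434) → (81.548,114.434) → (81.548,89.649) → (48.627,89.649) → (48.627,114.434), returning to the start.

Shape 2 is a quadratic bezier drawn with `<path>`. Its stroke #0000ff means score at S512, F1946. After flipping Y the toolpath is (157.324,26.860) → (127.672,62.946) → (89.930,92.256) → (44.100,114.790).

Shape 3 is a line segment drawn with `<line>`. Its stroke #0000ff means score at S512, F1946. After flipping Y the toolpath is (68.021,56.601) → (115.050,6.662).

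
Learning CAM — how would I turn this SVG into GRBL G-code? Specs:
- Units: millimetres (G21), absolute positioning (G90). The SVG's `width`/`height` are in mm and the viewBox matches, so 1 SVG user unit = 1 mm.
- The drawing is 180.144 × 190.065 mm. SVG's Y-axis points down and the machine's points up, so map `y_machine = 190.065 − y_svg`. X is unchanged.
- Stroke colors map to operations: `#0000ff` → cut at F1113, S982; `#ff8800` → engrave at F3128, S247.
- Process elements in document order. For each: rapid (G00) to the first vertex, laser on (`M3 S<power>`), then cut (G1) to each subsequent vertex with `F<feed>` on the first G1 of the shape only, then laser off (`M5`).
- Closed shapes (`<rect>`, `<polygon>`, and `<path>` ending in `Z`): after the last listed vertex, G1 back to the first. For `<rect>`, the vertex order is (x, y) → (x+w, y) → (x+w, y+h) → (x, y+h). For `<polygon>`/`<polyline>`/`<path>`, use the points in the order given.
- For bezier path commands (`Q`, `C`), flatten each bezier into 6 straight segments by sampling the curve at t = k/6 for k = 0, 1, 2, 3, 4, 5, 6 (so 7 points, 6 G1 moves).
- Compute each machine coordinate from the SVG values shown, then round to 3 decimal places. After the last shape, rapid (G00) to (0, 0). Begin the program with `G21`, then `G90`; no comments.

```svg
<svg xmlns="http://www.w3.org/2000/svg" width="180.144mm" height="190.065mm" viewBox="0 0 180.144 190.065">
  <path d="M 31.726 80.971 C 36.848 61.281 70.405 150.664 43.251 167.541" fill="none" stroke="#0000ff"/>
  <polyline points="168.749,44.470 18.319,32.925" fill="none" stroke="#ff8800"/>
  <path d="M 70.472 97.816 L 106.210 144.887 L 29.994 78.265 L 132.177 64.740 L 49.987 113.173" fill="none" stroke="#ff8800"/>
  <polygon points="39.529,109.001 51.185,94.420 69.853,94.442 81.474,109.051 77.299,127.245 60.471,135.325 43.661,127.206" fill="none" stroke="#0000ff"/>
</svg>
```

G21
G90
G00 X31.726 Y109.094
M3 S982
G1 X36.244 Y110.690 F1113
G1 X43.025 Y99.151
G1 X49.592 Y79.522
G1 X53.470 Y56.845
G1 X52.181 Y36.164
G1 X43.251 Y22.524
M5
G00 X168.749 Y145.595
M3 S247
G1 X18.319 Y157.140 F3128
M5
G00 X70.472 Y92.249
M3 S247
G1 X106.210 Y45.178 F3128
G1 X29.994 Y111.800
G1 X132.177 Y125.325
G1 X49.987 Y76.892
M5
G00 X39.529 Y81.064
M3 S982
G1 X51.185 Y95.645 F1113
G1 X69.853 Y95.623
G1 X81.474 Y81.014
G1 X77.299 Y62.820
G1 X60.471 Y54.740
G1 X43.661 Y62.859
G1 X39.529 Y81.064
M5
G00 X0.000 Y0.000

1 u = 1 mm; y_m = 190.065 − y.

[1] `<path>` cubic bezier, #0000ff→cut S982 F1113: (31.726,109.094) → (36.244,110.690) → (43.025,99.151) → (49.592,79.522) → (53.470,56.845) → (52.181,36.164) → (43.251,22.524)

[2] `<polyline>` line segment, #ff8800→engrave S247 F3128: (168.749,145.595) → (18.319,157.140)

[3] `<path>` open polyline, #ff8800→engrave S247 F3128: (70.472,92.249) → (106.210,45.178) → (29.994,111.800) → (132.177,125.325) → (49.987,76.892)

[4] `<polygon>` regular polygon, #0000ff→cut S982 F1113: (39.529,81.064) → (51.185,95.645) → (69.853,95.623) → (81.474,81.014) → (77.299,62.820) → (60.471,54.740) → (43.661,62.859) → (39.529,81.064) (closed)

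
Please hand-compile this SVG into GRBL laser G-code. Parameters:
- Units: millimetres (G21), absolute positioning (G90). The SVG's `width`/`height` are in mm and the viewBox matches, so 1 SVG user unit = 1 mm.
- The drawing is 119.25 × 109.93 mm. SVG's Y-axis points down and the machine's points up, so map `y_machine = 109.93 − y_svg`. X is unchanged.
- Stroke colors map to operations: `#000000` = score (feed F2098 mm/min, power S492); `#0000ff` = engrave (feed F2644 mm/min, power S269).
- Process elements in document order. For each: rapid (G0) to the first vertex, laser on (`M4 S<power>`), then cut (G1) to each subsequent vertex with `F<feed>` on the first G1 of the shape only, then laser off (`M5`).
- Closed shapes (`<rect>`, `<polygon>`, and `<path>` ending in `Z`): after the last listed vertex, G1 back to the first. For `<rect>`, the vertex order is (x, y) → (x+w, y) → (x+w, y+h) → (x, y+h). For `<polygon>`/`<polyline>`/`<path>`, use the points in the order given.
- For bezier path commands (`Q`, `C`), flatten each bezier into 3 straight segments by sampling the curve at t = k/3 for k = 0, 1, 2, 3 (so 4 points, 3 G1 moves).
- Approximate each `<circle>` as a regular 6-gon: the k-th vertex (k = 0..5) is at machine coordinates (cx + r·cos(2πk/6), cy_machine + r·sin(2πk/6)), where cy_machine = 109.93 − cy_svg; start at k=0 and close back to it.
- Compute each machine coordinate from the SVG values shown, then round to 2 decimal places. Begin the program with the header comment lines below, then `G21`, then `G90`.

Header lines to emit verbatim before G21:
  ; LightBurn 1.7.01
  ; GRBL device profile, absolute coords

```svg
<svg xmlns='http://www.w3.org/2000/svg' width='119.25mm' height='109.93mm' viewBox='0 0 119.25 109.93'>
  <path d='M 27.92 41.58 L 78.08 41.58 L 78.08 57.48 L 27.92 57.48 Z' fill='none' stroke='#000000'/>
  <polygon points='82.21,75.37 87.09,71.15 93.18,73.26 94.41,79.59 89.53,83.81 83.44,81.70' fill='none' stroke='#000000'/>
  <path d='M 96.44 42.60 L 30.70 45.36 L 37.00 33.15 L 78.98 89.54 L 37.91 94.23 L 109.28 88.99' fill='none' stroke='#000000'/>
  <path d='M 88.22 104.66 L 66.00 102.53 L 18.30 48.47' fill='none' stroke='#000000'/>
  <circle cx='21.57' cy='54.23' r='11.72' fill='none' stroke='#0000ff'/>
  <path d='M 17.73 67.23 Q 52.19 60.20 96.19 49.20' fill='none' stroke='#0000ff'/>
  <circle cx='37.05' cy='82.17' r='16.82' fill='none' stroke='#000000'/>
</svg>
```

1 u = 1 mm; y_m = 109.93 − y.

[1] `<path>` rectangle, #000000→score S492 F2098: (27.92,68.35) → (78.08,68.35) → (78.08,52.45) → (27.92,52.45) → (27.92,68.35) (closed)

[2] `<polygon>` regular polygon, #000000→score S492 F2098: (82.21,34.56) → (87.09,38.78) → (93.18,36.67) → (94.41,30.34) → (89.53,26.12) → (83.44,28.23) → (82.21,34.56) (closed)

[3] `<path>` open polyline, #000000→score S492 F2098: (96.44,67.33) → (30.70,64.57) → (37.00,76.78) → (78.98,20.39) → (37.91,15.70) → (109.28,20.94)

[4] `<path>` open polyline, #000000→score S492 F2098: (88.22,5.27) → (66.00,7.40) → (18.30,61.46)

[5] `<circle>` circle, #0000ff→engrave S269 F2644: (33.29,55.70) → (27.43,65.85) → (15.71,65.85) → (9.85,55.70) → (15.71,45.55) → (27.43,45.55) → (33.29,55.70) (closed)

[6] `<path>` quadratic bezier, #0000ff→engrave S269 F2644: (17.73,42.70) → (41.76,47.83) → (67.92,53.84) → (96.19,60.73)

[7] `<circle>` circle, #000000→score S492 F2098: (53.87,27.76) → (45.46,42.33) → (28.64,42.33) → (20.23,27.76) → (28.64,13.19) → (45.46,13.19) → (53.87,27.76) (closed)

; LightBurn 1.7.01
; GRBL device profile, absolute coords
G21
G90
G0 X27.92 Y68.35
M4 S492
G1 X78.08 Y68.35 F2098
G1 X78.08 Y52.45
G1 X27.92 Y52.45
G1 X27.92 Y68.35
M5
G0 X82.21 Y34.56
M4 S492
G1 X87.09 Y38.78 F2098
G1 X93.18 Y36.67
G1 X94.41 Y30.34
G1 X89.53 Y26.12
G1 X83.44 Y28.23
G1 X82.21 Y34.56
M5
G0 X96.44 Y67.33
M4 S492
G1 X30.70 Y64.57 F2098
G1 X37.00 Y76.78
G1 X78.98 Y20.39
G1 X37.91 Y15.70
G1 X109.28 Y20.94
M5
G0 X88.22 Y5.27
M4 S492
G1 X66.00 Y7.40 F2098
G1 X18.30 Y61.46
M5
G0 X33.29 Y55.70
M4 S269
G1 X27.43 Y65.85 F2644
G1 X15.71 Y65.85
G1 X9.85 Y55.70
G1 X15.71 Y45.55
G1 X27.43 Y45.55
G1 X33.29 Y55.70
M5
G0 X17.73 Y42.70
M4 S269
G1 X41.76 Y47.83 F2644
G1 X67.92 Y53.84
G1 X96.19 Y60.73
M5
G0 X53.87 Y27.76
M4 S492
G1 X45.46 Y42.33 F2098
G1 X28.64 Y42.33
G1 X20.23 Y27.76
G1 X28.64 Y13.19
G1 X45.46 Y13.19
G1 X53.87 Y27.76
M5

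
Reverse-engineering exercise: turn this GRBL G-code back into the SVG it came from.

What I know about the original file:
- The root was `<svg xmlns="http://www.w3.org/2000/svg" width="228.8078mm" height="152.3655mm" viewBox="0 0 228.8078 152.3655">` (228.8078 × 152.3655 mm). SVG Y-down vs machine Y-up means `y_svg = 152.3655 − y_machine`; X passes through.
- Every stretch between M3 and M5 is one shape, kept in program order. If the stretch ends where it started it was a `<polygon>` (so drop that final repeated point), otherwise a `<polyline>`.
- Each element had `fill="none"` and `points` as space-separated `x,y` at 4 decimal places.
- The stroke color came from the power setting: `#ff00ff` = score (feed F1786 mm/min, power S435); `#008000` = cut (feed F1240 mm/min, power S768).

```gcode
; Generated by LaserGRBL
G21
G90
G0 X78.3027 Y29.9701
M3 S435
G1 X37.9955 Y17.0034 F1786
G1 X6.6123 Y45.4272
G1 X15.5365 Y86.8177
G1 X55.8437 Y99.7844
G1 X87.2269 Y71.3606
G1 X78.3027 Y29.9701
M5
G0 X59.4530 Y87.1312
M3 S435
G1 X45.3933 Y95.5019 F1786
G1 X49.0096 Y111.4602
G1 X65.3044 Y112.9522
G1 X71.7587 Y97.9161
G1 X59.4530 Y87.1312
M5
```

<svg xmlns="http://www.w3.org/2000/svg" width="228.8078mm" height="152.3655mm" viewBox="0 0 228.8078 152.3655">
  <polygon points="78.3027,122.3954 37.9955,135.3621 6.6123,106.9383 15.5365,65.5478 55.8437,52.5811 87.2269,81.0049" fill="none" stroke="#ff00ff"/>
  <polygon points="59.4530,65.2343 45.3933,56.8636 49.0096,40.9053 65.3044,39.4133 71.7587,54.4494" fill="none" stroke="#ff00ff"/>
</svg>

Machine Y-up, SVG Y-down with viewBox height 152.3655, so y_svg = 152.3655 − y_machine; X carries over. Every run uses S435, so all elements get stroke `#ff00ff` (score).

Run 1: The run returns to its start, so emit a `<polygon>` with points (Y-flipped): 78.3027,122.3954 37.9955,135.3621 6.6123,106.9383 15.5365,65.5478 55.8437,52.5811 87.2269,81.0049.

Run 2: The run returns to its start, so emit a `<polygon>` with points (Y-flipped): 59.4530,65.2343 45.3933,56.8636 49.0096,40.9053 65.3044,39.4133 71.7587,54.4494.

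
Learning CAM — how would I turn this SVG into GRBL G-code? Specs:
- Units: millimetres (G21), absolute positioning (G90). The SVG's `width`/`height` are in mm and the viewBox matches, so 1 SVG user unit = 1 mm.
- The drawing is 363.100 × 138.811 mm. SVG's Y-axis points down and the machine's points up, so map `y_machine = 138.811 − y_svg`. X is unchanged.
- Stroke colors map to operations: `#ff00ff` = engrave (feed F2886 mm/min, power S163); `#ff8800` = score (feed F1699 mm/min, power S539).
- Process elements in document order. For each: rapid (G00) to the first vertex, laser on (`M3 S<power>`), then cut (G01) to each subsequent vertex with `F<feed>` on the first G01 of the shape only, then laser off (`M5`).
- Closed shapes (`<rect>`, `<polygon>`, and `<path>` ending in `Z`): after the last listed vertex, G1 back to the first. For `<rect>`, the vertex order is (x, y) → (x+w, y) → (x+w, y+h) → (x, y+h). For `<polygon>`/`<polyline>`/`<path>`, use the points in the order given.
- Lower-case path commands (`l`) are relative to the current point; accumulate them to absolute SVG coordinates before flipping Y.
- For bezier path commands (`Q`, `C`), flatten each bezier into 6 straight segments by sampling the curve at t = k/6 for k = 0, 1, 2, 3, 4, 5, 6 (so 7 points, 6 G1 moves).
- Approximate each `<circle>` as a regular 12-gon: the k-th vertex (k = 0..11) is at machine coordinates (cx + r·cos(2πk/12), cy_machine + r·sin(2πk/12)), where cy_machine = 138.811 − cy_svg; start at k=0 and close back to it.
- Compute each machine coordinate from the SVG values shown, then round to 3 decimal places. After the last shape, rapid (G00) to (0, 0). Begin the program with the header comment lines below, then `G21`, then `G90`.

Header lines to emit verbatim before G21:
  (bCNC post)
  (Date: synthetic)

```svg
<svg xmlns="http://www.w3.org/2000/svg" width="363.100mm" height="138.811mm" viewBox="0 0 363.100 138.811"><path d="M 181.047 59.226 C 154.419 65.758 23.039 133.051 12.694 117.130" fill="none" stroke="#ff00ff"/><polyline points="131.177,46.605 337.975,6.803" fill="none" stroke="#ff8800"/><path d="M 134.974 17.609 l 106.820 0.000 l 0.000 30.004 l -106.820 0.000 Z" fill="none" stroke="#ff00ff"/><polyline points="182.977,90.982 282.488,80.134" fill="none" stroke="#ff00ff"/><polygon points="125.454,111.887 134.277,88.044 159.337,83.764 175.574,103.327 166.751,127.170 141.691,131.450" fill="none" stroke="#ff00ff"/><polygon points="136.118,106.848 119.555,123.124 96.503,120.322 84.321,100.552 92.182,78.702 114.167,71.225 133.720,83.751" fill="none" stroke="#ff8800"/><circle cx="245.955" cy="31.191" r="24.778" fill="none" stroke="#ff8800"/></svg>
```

1 u = 1 mm; y_m = 138.811 − y.

[1] `<path>` cubic bezier, #ff00ff→engrave S163 F2886: (181.047,79.585) → (160.049,71.922) → (127.864,58.132) → (90.764,42.213) → (55.022,28.166) → (26.907,19.988) → (12.694,21.681)

[2] `<polyline>` line segment, #ff8800→score S539 F1699: (131.177,92.206) → (337.975,132.008)

[3] `<path>` rectangle, #ff00ff→engrave S163 F2886: (134.974,121.202) → (241.794,121.202) → (241.794,91.198) → (134.974,91.198) → (134.974,121.202) (closed)

[4] `<polyline>` line segment, #ff00ff→engrave S163 F2886: (182.977,47.829) → (282.488,58.677)

[5] `<polygon>` regular polygon, #ff00ff→engrave S163 F2886: (125.454,26.924) → (134.277,50.767) → (159.337,55.047) → (175.574,35.484) → (166.751,11.641) → (141.691,7.361) → (125.454,26.924) (closed)

[6] `<polygon>` regular polygon, #ff8800→score S539 F1699: (136.118,31.963) → (119.555,15.687) → (96.503,18.489) → (84.321,38.259) → (92.182,60.109) → (114.167,67.586) → (133.720,55.060) → (136.118,31.963) (closed)

[7] `<circle>` circle, #ff8800→score S539 F1699: (270.733,107.620) → (267.413,120.009) → (258.344,129.078) → (245.955,132.398) → (233.566,129.078) → (224.497,120.009) → (221.177,107.620) → (224.497,95.231) → (233.566,86.162) → (245.955,82.842) → (258.344,86.162) → (267.413,95.231) → (270.733,107.620) (closed)

(bCNC post)
(Date: synthetic)
G21
G90
G00 X181.047 Y79.585
M3 S163
G01 X160.049 Y71.922 F2886
G01 X127.864 Y58.132
G01 X90.764 Y42.213
G01 X55.022 Y28.166
G01 X26.907 Y19.988
G01 X12.694 Y21.681
M5
G00 X131.177 Y92.206
M3 S539
G01 X337.975 Y132.008 F1699
M5
G00 X134.974 Y121.202
M3 S163
G01 X241.794 Y121.202 F2886
G01 X241.794 Y91.198
G01 X134.974 Y91.198
G01 X134.974 Y121.202
M5
G00 X182.977 Y47.829
M3 S163
G01 X282.488 Y58.677 F2886
M5
G00 X125.454 Y26.924
M3 S163
G01 X134.277 Y50.767 F2886
G01 X159.337 Y55.047
G01 X175.574 Y35.484
G01 X166.751 Y11.641
G01 X141.691 Y7.361
G01 X125.454 Y26.924
M5
G00 X136.118 Y31.963
M3 S539
G01 X119.555 Y15.687 F1699
G01 X96.503 Y18.489
G01 X84.321 Y38.259
G01 X92.182 Y60.109
G01 X114.167 Y67.586
G01 X133.720 Y55.060
G01 X136.118 Y31.963
M5
G00 X270.733 Y107.620
M3 S539
G01 X267.413 Y120.009 F1699
G01 X258.344 Y129.078
G01 X245.955 Y132.398
G01 X233.566 Y129.078
G01 X224.497 Y120.009
G01 X221.177 Y107.620
G01 X224.497 Y95.231
G01 X233.566 Y86.162
G01 X245.955 Y82.842
G01 X258.344 Y86.162
G01 X267.413 Y95.231
G01 X270.733 Y107.620
M5
G00 X0.000 Y0.000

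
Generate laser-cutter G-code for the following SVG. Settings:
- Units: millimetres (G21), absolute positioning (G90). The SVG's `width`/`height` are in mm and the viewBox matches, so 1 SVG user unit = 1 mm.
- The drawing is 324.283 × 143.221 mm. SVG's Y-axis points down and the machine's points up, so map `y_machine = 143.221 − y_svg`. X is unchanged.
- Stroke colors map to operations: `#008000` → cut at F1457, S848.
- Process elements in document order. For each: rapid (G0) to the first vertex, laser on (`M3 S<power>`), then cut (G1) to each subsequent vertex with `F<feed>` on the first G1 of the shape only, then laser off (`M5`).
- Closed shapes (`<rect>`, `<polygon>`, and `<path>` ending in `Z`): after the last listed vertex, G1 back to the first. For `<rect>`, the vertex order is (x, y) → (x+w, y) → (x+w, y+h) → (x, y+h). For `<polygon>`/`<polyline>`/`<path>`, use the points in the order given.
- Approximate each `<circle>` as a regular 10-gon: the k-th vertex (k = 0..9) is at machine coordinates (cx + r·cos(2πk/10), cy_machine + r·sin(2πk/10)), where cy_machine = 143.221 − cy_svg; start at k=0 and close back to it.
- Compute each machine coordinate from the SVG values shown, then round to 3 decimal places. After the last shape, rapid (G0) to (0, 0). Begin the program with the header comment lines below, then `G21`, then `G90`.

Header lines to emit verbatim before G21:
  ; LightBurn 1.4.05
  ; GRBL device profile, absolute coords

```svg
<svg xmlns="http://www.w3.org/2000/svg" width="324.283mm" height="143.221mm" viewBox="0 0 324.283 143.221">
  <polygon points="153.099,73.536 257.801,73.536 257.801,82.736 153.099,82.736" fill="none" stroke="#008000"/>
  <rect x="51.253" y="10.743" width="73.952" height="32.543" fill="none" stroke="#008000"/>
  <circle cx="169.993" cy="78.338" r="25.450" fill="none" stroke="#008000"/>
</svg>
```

viewBox `0 0 324.283 143.221` with mm width/height → 1 unit = 1 mm. Flip: y_m = 143.221 − y_svg.

**Shape 1** — `<polygon>` rectangle, stroke `#008000` → cut (S848, F1457). Machine vertices: (153.099,69.685) → (257.801,69.685) → (257.801,60.485) → (153.099,60.485) → (153.099,69.685). Closed: final G1 returns to the first vertex.

**Shape 2** — `<rect>` rectangle, stroke `#008000` → cut (S848, F1457). Machine vertices: (51.253,132.478) → (125.205,132.478) → (125.205,99.935) → (51.253,99.935) → (51.253,132.478). Closed: final G1 returns to the first vertex.

**Shape 3** — `<circle>` circle, stroke `#008000` → cut (S848, F1457). Machine vertices: (195.443,64.883) → (190.582,79.842) → (177.857,89.087) → (162.129,89.087) → (149.404,79.842) → (144.543,64.883) → (149.404,49.924) → (162.129,40.679) → (177.857,40.679) → (190.582,49.924) → (195.443,64.883). Closed: final G1 returns to the first vertex.

; LightBurn 1.4.05
; GRBL device profile, absolute coords
G21
G90
G0 X153.099 Y69.685
M3 S848
G1 X257.801 Y69.685 F1457
G1 X257.801 Y60.485
G1 X153.099 Y60.485
G1 X153.099 Y69.685
M5
G0 X51.253 Y132.478
M3 S848
G1 X125.205 Y132.478 F1457
G1 X125.205 Y99.935
G1 X51.253 Y99.935
G1 X51.253 Y132.478
M5
G0 X195.443 Y64.883
M3 S848
G1 X190.582 Y79.842 F1457
G1 X177.857 Y89.087
G1 X162.129 Y89.087
G1 X149.404 Y79.842
G1 X144.543 Y64.883
G1 X149.404 Y49.924
G1 X162.129 Y40.679
G1 X177.857 Y40.679
G1 X190.582 Y49.924
G1 X195.443 Y64.883
M5
G0 X0.000 Y0.000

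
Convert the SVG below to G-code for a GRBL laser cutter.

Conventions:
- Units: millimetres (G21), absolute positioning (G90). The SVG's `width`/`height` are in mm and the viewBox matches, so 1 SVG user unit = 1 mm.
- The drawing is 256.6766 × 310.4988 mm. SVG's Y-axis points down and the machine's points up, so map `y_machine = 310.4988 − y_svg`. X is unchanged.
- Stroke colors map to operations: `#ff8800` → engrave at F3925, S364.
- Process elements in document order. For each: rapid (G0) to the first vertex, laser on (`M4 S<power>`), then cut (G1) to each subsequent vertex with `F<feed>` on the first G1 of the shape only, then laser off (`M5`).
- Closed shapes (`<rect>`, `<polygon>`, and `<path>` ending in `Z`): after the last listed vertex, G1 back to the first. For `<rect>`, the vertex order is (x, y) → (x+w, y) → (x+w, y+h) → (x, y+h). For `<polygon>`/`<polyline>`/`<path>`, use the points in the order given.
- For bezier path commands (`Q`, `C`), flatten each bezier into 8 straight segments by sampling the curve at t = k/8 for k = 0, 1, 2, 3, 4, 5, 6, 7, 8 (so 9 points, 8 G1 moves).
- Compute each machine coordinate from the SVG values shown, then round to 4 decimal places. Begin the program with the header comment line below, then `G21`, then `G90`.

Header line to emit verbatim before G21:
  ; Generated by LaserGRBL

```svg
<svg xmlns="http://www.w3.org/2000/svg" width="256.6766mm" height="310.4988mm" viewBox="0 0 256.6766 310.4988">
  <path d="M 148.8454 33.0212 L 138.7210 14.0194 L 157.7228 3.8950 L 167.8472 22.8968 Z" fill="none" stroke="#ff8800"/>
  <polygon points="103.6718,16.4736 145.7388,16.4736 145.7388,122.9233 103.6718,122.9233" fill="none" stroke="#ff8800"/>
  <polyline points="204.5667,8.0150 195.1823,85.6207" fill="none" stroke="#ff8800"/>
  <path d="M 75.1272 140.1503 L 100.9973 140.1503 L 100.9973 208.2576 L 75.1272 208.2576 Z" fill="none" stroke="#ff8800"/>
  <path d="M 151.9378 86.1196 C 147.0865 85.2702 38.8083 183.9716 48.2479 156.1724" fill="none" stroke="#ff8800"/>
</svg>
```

; Generated by LaserGRBL
G21
G90
G0 X148.8454 Y277.4776
M4 S364
G1 X138.7210 Y296.4794 F3925
G1 X157.7228 Y306.6038
G1 X167.8472 Y287.6020
G1 X148.8454 Y277.4776
M5
G0 X103.6718 Y294.0252
M4 S364
G1 X145.7388 Y294.0252 F3925
G1 X145.7388 Y187.5755
G1 X103.6718 Y187.5755
G1 X103.6718 Y294.0252
M5
G0 X204.5667 Y302.4838
M4 S364
G1 X195.1823 Y224.8781 F3925
M5
G0 X75.1272 Y170.3485
M4 S364
G1 X100.9973 Y170.3485 F3925
G1 X100.9973 Y102.2412
G1 X75.1272 Y102.2412
G1 X75.1272 Y170.3485
M5
G0 X151.9378 Y224.3792
M4 S364
G1 X145.7023 Y220.4728 F3925
G1 X132.3622 Y209.8825
G1 X114.5088 Y195.2575
G1 X94.7338 Y179.2466
G1 X75.6286 Y164.4991
G1 X59.7849 Y153.6638
G1 X49.7941 Y149.3899
G1 X48.2479 Y154.3264
M5

viewBox `0 0 256.6766 310.4988` with mm width/height → 1 unit = 1 mm. Flip: y_m = 310.4988 − y_svg.

**Shape 1** — `<path>` regular polygon, stroke `#ff8800` → engrave (S364, F3925). Machine vertices: (148.8454,277.4776) → (138.7210,296.4794) → (157.7228,306.6038) → (167.8472,287.6020) → (148.8454,277.4776). Closed: final G1 returns to the first vertex.

**Shape 2** — `<polygon>` rectangle, stroke `#ff8800` → engrave (S364, F3925). Machine vertices: (103.6718,294.0252) → (145.7388,294.0252) → (145.7388,187.5755) → (103.6718,187.5755) → (103.6718,294.0252). Closed: final G1 returns to the first vertex.

**Shape 3** — `<polyline>` line segment, stroke `#ff8800` → engrave (S364, F3925). Machine vertices: (204.5667,302.4838) → (195.1823,224.8781). Open path.

**Shape 4** — `<path>` rectangle, stroke `#ff8800` → engrave (S364, F3925). Machine vertices: (75.1272,170.3485) → (100.9973,170.3485) → (100.9973,102.2412) → (75.1272,102.2412) → (75.1272,170.3485). Closed: final G1 returns to the first vertex.

**Shape 5** — `<path>` cubic bezier, stroke `#ff8800` → engrave (S364, F3925). Control points (SVG): P0=(151.9378,86.1196), P1=(147.0865,85.2702), P2=(38.8083,183.9716), P3=(48.2479,156.1724); sampled at t=k/8. Machine vertices: (151.9378,224.3792) → (145.7023,220.4728) → (132.3622,209.8825) → (114.5088,195.2575) → (94.7338,179.2466) → (75.6286,164.4991) → (59.7849,153.6638) → (49.7941,149.3899) → (48.2479,154.3264). Open path.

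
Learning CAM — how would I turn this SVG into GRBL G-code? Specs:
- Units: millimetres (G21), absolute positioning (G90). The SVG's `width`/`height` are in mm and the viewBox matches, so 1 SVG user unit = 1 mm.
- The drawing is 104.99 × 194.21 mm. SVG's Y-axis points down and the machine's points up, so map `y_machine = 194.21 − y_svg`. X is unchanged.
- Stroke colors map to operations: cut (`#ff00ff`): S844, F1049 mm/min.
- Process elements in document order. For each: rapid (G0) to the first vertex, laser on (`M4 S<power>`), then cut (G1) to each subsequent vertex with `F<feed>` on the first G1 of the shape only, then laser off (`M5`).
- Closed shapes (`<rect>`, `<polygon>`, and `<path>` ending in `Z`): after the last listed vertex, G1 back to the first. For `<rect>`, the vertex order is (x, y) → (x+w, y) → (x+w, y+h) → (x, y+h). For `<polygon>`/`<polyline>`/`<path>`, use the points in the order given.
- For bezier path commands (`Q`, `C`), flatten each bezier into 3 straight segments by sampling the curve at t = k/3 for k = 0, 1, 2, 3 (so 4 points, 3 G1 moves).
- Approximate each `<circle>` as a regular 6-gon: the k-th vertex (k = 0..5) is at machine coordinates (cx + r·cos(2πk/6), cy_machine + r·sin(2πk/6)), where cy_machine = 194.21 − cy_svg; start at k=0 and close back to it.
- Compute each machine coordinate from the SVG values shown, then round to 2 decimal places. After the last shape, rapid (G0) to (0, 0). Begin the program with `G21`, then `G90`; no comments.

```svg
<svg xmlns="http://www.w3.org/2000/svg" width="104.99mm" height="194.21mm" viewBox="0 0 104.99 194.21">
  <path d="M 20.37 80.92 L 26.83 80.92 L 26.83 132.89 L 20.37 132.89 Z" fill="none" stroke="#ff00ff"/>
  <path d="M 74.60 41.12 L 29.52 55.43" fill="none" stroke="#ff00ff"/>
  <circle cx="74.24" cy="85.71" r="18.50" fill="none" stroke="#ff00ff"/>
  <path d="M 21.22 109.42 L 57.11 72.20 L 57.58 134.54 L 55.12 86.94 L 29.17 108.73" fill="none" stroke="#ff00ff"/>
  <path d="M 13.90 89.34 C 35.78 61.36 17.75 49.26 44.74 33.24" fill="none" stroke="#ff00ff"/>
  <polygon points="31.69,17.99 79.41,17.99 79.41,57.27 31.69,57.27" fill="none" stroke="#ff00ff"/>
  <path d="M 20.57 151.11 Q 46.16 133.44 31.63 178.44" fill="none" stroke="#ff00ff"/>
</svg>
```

G21
G90
G0 X20.37 Y113.29
M4 S844
G1 X26.83 Y113.29 F1049
G1 X26.83 Y61.32
G1 X20.37 Y61.32
G1 X20.37 Y113.29
M5
G0 X74.60 Y153.09
M4 S844
G1 X29.52 Y138.78 F1049
M5
G0 X92.74 Y108.50
M4 S844
G1 X83.49 Y124.52 F1049
G1 X64.99 Y124.52
G1 X55.74 Y108.50
G1 X64.99 Y92.48
G1 X83.49 Y92.48
G1 X92.74 Y108.50
M5
G0 X21.22 Y84.79
M4 S844
G1 X57.11 Y122.01 F1049
G1 X57.58 Y59.67
G1 X55.12 Y107.27
G1 X29.17 Y85.48
M5
G0 X13.90 Y104.87
M4 S844
G1 X25.62 Y128.29 F1049
G1 X29.61 Y145.52
G1 X44.74 Y160.97
M5
G0 X31.69 Y176.22
M4 S844
G1 X79.41 Y176.22 F1049
G1 X79.41 Y136.94
G1 X31.69 Y136.94
G1 X31.69 Y176.22
M5
G0 X20.57 Y43.10
M4 S844
G1 X33.17 Y47.92 F1049
G1 X36.86 Y38.81
G1 X31.63 Y15.77
M5
G0 X0.00 Y0.00

1 u = 1 mm; y_m = 194.21 − y.

[1] `<path>` rectangle, #ff00ff→cut S844 F1049: (20.37,113.29) → (26.83,113.29) → (26.83,61.32) → (20.37,61.32) → (20.37,113.29) (closed)

[2] `<path>` line segment, #ff00ff→cut S844 F1049: (74.60,153.09) → (29.52,138.78)

[3] `<circle>` circle, #ff00ff→cut S844 F1049: (92.74,108.50) → (83.49,124.52) → (64.99,124.52) → (55.74,108.50) → (64.99,92.48) → (83.49,92.48) → (92.74,108.50) (closed)

[4] `<path>` open polyline, #ff00ff→cut S844 F1049: (21.22,84.79) → (57.11,122.01) → (57.58,59.67) → (55.12,107.27) → (29.17,85.48)

[5] `<path>` cubic bezier, #ff00ff→cut S844 F1049: (13.90,104.87) → (25.62,128.29) → (29.61,145.52) → (44.74,160.97)

[6] `<polygon>` rectangle, #ff00ff→cut S844 F1049: (31.69,176.22) → (79.41,176.22) → (79.41,136.94) → (31.69,136.94) → (31.69,176.22) (closed)

[7] `<path>` quadratic bezier, #ff00ff→cut S844 F1049: (20.57,43.10) → (33.17,47.92) → (36.86,38.81) → (31.63,15.77)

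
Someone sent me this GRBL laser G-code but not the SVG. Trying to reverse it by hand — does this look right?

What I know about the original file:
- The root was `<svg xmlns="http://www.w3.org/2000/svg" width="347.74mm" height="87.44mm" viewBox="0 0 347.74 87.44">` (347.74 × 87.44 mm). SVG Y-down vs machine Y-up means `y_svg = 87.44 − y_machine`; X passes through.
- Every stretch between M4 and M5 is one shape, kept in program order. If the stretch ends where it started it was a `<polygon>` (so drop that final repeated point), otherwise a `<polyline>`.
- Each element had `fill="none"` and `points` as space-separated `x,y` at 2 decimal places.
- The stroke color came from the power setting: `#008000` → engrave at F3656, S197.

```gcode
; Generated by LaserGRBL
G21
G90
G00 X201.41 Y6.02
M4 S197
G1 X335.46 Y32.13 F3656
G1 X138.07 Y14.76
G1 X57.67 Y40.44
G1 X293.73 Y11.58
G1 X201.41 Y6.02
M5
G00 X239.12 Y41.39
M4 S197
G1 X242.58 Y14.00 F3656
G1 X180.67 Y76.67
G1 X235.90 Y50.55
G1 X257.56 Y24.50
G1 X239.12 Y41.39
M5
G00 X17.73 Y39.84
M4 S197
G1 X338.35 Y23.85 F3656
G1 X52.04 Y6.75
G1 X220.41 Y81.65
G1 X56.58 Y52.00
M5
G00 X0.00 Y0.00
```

Machine Y-up, SVG Y-down with viewBox height 87.44, so y_svg = 87.44 − y_machine; X carries over. Every run uses S197, so all elements get stroke `#008000` (engrave).

Run 1: The run returns to its start, so emit a `<polygon>` with points (Y-flipped): 201.41,81.42 335.46,55.31 138.07,72.68 57.67,47.00 293.73,75.86.

Run 2: The run returns to its start, so emit a `<polygon>` with points (Y-flipped): 239.12,46.05 242.58,73.44 180.67,10.77 235.90,36.89 257.56,62.94.

Run 3: The run is open, so emit a `<polyline>` with points (Y-flipped): 17.73,47.60 338.35,63.59 52.04,80.69 220.41,5.79 56.58,35.44.

<svg xmlns="http://www.w3.org/2000/svg" width="347.74mm" height="87.44mm" viewBox="0 0 347.74 87.44">
  <polygon points="201.41,81.42 335.46,55.31 138.07,72.68 57.67,47.00 293.73,75.86" fill="none" stroke="#008000"/>
  <polygon points="239.12,46.05 242.58,73.44 180.67,10.77 235.90,36.89 257.56,62.94" fill="none" stroke="#008000"/>
  <polyline points="17.73,47.60 338.35,63.59 52.04,80.69 220.41,5.79 56.58,35.44" fill="none" stroke="#008000"/>
</svg>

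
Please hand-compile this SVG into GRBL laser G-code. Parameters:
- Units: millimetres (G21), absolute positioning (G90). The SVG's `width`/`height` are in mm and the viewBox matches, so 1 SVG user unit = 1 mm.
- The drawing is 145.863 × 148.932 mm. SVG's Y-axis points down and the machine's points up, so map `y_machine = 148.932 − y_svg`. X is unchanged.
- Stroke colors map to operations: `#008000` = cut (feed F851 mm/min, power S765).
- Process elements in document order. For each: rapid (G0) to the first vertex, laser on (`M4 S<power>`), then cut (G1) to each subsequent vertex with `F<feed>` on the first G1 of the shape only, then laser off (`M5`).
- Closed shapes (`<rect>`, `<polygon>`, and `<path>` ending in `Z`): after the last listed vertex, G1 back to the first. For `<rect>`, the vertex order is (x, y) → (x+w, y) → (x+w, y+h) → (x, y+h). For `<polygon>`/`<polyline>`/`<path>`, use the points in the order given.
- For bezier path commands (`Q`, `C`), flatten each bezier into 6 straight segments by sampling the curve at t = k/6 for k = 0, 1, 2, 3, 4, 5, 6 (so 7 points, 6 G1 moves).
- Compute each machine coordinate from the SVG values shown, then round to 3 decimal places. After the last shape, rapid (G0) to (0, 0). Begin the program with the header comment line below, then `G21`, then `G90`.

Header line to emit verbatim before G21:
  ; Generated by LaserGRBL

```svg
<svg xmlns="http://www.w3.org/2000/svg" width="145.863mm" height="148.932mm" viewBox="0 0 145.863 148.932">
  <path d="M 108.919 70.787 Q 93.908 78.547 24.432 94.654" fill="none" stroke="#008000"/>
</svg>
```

viewBox `0 0 145.863 148.932` with mm width/height → 1 unit = 1 mm. Flip: y_m = 148.932 − y_svg.

**Shape 1** — `<path>` quadratic bezier, stroke `#008000` → cut (S765, F851). Control points (SVG): P0=(108.919,70.787), P1=(93.908,78.547), P2=(24.432,94.654); sampled at t=k/6. Machine vertices: (108.919,78.145) → (102.402,75.326) → (92.860,72.044) → (80.292,68.298) → (64.698,64.089) → (46.078,59.415) → (24.432,54.278). Open path.

; Generated by LaserGRBL
G21
G90
G0 X108.919 Y78.145
M4 S765
G1 X102.402 Y75.326 F851
G1 X92.860 Y72.044
G1 X80.292 Y68.298
G1 X64.698 Y64.089
G1 X46.078 Y59.415
G1 X24.432 Y54.278
M5
G0 X0.000 Y0.000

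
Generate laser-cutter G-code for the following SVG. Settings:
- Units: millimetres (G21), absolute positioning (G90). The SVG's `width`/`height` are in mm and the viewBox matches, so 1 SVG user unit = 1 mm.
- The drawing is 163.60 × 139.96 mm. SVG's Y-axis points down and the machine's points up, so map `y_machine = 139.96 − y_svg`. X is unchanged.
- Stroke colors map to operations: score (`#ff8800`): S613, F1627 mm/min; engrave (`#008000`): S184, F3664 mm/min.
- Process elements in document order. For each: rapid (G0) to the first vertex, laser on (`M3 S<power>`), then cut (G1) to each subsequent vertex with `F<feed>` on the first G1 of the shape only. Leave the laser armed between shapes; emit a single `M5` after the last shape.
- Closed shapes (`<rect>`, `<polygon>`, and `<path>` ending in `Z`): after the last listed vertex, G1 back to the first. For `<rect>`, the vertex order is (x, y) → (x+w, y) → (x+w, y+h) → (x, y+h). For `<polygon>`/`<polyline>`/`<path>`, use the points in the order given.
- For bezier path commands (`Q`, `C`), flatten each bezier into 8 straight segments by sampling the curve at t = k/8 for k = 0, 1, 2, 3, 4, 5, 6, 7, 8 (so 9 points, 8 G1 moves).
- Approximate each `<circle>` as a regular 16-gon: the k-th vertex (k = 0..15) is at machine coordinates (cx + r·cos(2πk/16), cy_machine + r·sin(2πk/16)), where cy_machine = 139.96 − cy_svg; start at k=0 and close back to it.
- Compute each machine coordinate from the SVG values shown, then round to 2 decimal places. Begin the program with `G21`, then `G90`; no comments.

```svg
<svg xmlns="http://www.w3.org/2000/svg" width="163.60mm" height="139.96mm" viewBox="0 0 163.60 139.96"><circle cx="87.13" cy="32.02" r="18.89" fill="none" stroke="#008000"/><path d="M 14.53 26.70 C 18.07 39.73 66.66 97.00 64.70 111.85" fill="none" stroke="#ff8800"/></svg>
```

1 u = 1 mm; y_m = 139.96 − y.

[1] `<circle>` circle, #008000→engrave S184 F3664: (106.02,107.94) → (104.58,115.17) → (100.49,121.30) → (94.36,125.39) → (87.13,126.83) → (79.90,125.39) → (73.77,121.30) → (69.68,115.17) → (68.24,107.94) → (69.68,100.71) → (73.77,94.58) → (79.90,90.49) → (87.13,89.05) → (94.36,90.49) → (100.49,94.58) → (104.58,100.71) → (106.02,107.94) (closed)

[2] `<path>` cubic bezier, #ff8800→score S613 F1627: (14.53,113.26) → (17.78,106.47) → (24.14,96.55) → (32.48,84.51) → (41.68,71.37) → (50.62,58.14) → (58.19,45.85) → (63.25,35.50) → (64.70,28.11)

G21
G90
G0 X106.02 Y107.94
M3 S184
G1 X104.58 Y115.17 F3664
G1 X100.49 Y121.30
G1 X94.36 Y125.39
G1 X87.13 Y126.83
G1 X79.90 Y125.39
G1 X73.77 Y121.30
G1 X69.68 Y115.17
G1 X68.24 Y107.94
G1 X69.68 Y100.71
G1 X73.77 Y94.58
G1 X79.90 Y90.49
G1 X87.13 Y89.05
G1 X94.36 Y90.49
G1 X100.49 Y94.58
G1 X104.58 Y100.71
G1 X106.02 Y107.94
G0 X14.53 Y113.26
M3 S613
G1 X17.78 Y106.47 F1627
G1 X24.14 Y96.55
G1 X32.48 Y84.51
G1 X41.68 Y71.37
G1 X50.62 Y58.14
G1 X58.19 Y45.85
G1 X63.25 Y35.50
G1 X64.70 Y28.11
M5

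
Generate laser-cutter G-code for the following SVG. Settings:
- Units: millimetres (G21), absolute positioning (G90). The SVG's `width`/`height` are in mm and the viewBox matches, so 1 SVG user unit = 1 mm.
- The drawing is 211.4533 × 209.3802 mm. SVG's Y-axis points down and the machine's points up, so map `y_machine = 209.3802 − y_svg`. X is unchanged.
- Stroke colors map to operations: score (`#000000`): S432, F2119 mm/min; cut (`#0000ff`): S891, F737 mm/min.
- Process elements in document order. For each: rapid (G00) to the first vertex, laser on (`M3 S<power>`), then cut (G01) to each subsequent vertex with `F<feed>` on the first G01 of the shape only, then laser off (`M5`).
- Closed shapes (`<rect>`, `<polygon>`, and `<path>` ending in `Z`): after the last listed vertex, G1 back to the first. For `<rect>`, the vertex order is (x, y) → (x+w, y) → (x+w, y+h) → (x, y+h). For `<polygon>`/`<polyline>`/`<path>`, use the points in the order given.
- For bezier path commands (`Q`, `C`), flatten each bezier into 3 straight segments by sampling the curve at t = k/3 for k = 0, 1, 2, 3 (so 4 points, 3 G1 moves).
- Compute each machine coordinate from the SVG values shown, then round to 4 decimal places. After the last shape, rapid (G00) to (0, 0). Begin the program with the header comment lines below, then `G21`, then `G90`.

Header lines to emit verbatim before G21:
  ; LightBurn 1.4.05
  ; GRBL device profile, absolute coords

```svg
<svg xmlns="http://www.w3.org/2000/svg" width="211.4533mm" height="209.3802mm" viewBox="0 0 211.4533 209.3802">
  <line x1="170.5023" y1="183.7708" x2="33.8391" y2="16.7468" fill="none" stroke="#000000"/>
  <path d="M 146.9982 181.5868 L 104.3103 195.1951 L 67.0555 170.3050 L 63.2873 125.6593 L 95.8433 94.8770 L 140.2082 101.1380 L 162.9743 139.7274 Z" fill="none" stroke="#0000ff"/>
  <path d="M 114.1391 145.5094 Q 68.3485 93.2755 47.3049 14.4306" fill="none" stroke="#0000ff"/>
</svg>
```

1 u = 1 mm; y_m = 209.3802 − y.

[1] `<line>` line segment, #000000→score S432 F2119: (170.5023,25.6094) → (33.8391,192.6334)

[2] `<path>` regular polygon, #0000ff→cut S891 F737: (146.9982,27.7934) → (104.3103,14.1851) → (67.0555,39.0752) → (63.2873,83.7209) → (95.8433,114.5032) → (140.2082,108.2422) → (162.9743,69.6528) → (146.9982,27.7934) (closed)

[3] `<path>` quadratic bezier, #0000ff→cut S891 F737: (114.1391,63.8708) → (86.3617,101.6502) → (64.0836,145.3431) → (47.3049,194.9496)

; LightBurn 1.4.05
; GRBL device profile, absolute coords
G21
G90
G00 X170.5023 Y25.6094
M3 S432
G01 X33.8391 Y192.6334 F2119
M5
G00 X146.9982 Y27.7934
M3 S891
G01 X104.3103 Y14.1851 F737
G01 X67.0555 Y39.0752
G01 X63.2873 Y83.7209
G01 X95.8433 Y114.5032
G01 X140.2082 Y108.2422
G01 X162.9743 Y69.6528
G01 X146.9982 Y27.7934
M5
G00 X114.1391 Y63.8708
M3 S891
G01 X86.3617 Y101.6502 F737
G01 X64.0836 Y145.3431
G01 X47.3049 Y194.9496
M5
G00 X0.0000 Y0.0000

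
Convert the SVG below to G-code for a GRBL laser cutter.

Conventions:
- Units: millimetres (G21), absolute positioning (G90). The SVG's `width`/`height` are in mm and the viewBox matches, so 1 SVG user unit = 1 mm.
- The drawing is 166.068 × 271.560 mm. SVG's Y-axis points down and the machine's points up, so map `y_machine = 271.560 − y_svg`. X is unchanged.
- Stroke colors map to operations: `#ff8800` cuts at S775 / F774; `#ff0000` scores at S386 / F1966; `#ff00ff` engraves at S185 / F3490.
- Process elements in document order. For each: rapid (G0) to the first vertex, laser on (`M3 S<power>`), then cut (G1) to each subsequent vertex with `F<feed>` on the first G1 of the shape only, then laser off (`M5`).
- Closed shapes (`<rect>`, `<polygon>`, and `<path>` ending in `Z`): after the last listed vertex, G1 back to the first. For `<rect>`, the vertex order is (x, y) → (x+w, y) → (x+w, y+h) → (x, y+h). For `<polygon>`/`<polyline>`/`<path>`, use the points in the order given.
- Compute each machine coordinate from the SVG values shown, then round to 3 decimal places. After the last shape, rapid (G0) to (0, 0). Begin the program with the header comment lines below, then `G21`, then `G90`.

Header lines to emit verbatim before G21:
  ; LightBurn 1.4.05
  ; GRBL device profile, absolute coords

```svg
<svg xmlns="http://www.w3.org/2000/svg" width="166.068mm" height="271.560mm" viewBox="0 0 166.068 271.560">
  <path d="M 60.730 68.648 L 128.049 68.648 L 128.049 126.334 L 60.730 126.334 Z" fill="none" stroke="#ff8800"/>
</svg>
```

1 u = 1 mm; y_m = 271.560 − y.

[1] `<path>` rectangle, #ff8800→cut S775 F774: (60.730,202.912) → (128.049,202.912) → (128.049,145.226) → (60.730,145.226) → (60.730,202.912) (closed)

; LightBurn 1.4.05
; GRBL device profile, absolute coords
G21
G90
G0 X60.730 Y202.912
M3 S775
G1 X128.049 Y202.912 F774
G1 X128.049 Y145.226
G1 X60.730 Y145.226
G1 X60.730 Y202.912
M5
G0 X0.000 Y0.000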